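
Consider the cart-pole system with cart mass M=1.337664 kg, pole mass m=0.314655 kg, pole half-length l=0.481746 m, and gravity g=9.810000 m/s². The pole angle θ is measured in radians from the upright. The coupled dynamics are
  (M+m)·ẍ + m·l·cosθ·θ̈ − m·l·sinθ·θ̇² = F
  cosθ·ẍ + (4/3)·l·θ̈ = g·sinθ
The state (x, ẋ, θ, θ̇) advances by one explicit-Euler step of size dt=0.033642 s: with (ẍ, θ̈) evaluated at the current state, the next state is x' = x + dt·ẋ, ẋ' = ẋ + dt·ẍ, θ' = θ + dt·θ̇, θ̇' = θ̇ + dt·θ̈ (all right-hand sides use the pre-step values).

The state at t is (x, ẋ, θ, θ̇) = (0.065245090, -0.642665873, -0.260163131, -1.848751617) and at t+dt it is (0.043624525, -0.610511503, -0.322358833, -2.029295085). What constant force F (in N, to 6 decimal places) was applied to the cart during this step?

F = 0.926413 N

ẍ = (ẋ'−ẋ)/dt = (-0.610511503−-0.642665873)/0.033642 = 0.955781
θ̈ = (θ̇'−θ̇)/dt = (-2.029295085−-1.848751617)/0.033642 = -5.366609
sinθ=-0.257238, cosθ=0.966348
F = (M+m)·ẍ + m·l·cosθ·θ̈ − m·l·sinθ·θ̇² = 1.579254 + -0.786115 − -0.133274 = 0.926413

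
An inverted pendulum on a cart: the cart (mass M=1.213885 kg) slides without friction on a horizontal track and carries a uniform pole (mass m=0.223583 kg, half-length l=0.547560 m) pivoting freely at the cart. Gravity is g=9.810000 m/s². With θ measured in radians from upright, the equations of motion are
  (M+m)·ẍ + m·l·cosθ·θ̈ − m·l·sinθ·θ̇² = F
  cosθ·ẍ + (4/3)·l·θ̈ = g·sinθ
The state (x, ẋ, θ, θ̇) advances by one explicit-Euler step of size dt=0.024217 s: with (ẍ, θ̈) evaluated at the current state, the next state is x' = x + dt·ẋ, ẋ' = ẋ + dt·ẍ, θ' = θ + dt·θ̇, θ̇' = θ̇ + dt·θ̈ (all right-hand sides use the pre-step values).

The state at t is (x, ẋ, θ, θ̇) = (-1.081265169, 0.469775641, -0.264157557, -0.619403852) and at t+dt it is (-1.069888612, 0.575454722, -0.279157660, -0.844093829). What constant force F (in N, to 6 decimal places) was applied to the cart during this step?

F = 5.188659 N

ẍ = (ẋ'−ẋ)/dt = (0.575454722−0.469775641)/0.024217 = 4.363839
θ̈ = (θ̇'−θ̇)/dt = (-0.844093829−-0.619403852)/0.024217 = -9.278192
sinθ=-0.261096, cosθ=0.965313
F = (M+m)·ẍ + m·l·cosθ·θ̈ − m·l·sinθ·θ̇² = 6.272878 + -1.096483 − -0.012264 = 5.188659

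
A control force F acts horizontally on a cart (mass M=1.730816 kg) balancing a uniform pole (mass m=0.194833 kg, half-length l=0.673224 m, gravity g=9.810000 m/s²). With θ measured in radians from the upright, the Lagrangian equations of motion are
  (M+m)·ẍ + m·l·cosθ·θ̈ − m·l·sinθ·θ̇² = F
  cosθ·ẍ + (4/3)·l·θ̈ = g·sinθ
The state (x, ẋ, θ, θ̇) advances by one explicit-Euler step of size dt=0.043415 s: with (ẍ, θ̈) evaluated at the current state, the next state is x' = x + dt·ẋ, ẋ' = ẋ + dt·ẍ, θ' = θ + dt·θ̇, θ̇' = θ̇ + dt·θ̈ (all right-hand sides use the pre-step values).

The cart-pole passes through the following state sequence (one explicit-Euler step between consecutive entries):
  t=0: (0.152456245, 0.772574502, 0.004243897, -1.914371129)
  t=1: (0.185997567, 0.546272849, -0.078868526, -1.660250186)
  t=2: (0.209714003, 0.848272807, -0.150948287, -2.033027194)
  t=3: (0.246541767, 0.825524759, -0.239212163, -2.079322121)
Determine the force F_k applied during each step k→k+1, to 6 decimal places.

F_0 = -9.271780 N
F_1 = 12.300791 N
F_2 = -1.065730 N

step 0→1:
  ẍ = (ẋ'−ẋ)/dt = (0.546272849−0.772574502)/0.043415 = -5.212522
  θ̈ = (θ̇'−θ̇)/dt = (-1.660250186−-1.914371129)/0.043415 = 5.853298
  sinθ=0.004244, cosθ=0.999991
  F = (M+m)·ẍ + m·l·cosθ·θ̈ − m·l·sinθ·θ̇² = -10.037488 + 0.767748 − 0.002040 = -9.271780
step 1→2:
  ẍ = (ẋ'−ẋ)/dt = (0.848272807−0.546272849)/0.043415 = 6.956120
  θ̈ = (θ̇'−θ̇)/dt = (-2.033027194−-1.660250186)/0.043415 = -8.586364
  sinθ=-0.078787, cosθ=0.996891
  F = (M+m)·ẍ + m·l·cosθ·θ̈ − m·l·sinθ·θ̇² = 13.395046 + -1.122740 − -0.028485 = 12.300791
step 2→3:
  ẍ = (ẋ'−ẋ)/dt = (0.825524759−0.848272807)/0.043415 = -0.523967
  θ̈ = (θ̇'−θ̇)/dt = (-2.079322121−-2.033027194)/0.043415 = -1.066335
  sinθ=-0.150376, cosθ=0.988629
  F = (M+m)·ẍ + m·l·cosθ·θ̈ − m·l·sinθ·θ̇² = -1.008977 + -0.138277 − -0.081524 = -1.065730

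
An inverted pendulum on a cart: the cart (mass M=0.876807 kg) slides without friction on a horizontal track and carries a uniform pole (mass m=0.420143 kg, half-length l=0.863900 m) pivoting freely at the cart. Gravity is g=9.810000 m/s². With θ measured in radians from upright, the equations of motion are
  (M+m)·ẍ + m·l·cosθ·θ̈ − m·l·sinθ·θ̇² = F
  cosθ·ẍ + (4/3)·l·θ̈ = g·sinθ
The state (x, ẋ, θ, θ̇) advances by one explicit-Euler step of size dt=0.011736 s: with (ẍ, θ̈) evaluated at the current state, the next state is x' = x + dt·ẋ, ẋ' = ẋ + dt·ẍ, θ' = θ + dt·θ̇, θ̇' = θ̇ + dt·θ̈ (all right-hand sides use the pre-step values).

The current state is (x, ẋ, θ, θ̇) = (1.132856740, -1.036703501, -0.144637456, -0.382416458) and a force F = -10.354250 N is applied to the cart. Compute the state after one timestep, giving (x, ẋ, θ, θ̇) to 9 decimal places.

(1.120689988, -1.154504225, -0.149125496, -0.295621220)

sinθ=-0.144133681, cosθ=0.989558226
temp = (F + m·l·θ̇²·sinθ)/(M+m) = (-10.354250 + -0.007650666)/1.296950 = -7.989437269
θ̈ = (g·sinθ − cosθ·temp)/(l·(4/3 − m·cos²θ/(M+m))) = 7.395640583
ẍ = temp − m·l·θ̈·cosθ/(M+m) = -10.037553139
Euler: x'=1.132856740+0.011736·-1.036703501=1.120689988, ẋ'=-1.036703501+0.011736·-10.037553139=-1.154504225
       θ'=-0.144637456+0.011736·-0.382416458=-0.149125496, θ̇'=-0.382416458+0.011736·7.395640583=-0.295621220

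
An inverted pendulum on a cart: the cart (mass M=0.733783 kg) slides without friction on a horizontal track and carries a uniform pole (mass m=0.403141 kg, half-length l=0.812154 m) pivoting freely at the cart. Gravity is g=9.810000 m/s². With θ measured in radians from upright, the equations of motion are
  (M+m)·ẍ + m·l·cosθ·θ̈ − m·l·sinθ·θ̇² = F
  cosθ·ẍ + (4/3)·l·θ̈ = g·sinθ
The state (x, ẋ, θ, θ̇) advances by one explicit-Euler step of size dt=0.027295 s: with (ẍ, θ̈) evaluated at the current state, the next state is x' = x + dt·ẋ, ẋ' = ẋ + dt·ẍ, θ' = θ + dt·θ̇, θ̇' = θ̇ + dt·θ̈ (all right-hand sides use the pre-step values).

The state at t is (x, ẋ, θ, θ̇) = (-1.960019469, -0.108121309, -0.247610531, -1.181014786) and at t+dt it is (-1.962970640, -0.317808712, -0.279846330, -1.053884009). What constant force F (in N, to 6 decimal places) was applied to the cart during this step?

ẍ = (ẋ'−ẋ)/dt = (-0.317808712−-0.108121309)/0.027295 = -7.682264
θ̈ = (θ̇'−θ̇)/dt = (-1.053884009−-1.181014786)/0.027295 = 4.657658
sinθ=-0.245088, cosθ=0.969501
F = (M+m)·ẍ + m·l·cosθ·θ̈ − m·l·sinθ·θ̇² = -8.734151 + 1.478465 − -0.111925 = -7.143760

F = -7.143760 N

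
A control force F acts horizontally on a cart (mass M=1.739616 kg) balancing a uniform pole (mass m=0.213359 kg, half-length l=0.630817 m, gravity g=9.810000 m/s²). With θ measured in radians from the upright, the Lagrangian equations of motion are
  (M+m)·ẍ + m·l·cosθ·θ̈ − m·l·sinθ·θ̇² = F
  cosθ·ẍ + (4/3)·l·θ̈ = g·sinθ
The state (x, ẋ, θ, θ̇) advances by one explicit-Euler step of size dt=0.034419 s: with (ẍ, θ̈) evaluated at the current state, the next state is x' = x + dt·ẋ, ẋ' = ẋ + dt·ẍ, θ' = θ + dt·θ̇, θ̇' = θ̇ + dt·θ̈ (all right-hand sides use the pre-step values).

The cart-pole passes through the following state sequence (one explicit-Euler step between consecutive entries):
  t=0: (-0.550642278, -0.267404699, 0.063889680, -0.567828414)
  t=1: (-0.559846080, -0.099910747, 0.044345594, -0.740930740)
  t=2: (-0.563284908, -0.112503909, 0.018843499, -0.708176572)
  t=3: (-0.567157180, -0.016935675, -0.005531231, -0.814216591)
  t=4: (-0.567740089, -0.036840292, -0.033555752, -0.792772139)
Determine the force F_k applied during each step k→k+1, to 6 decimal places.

step 0→1:
  ẍ = (ẋ'−ẋ)/dt = (-0.099910747−-0.267404699)/0.034419 = 4.866322
  θ̈ = (θ̇'−θ̇)/dt = (-0.740930740−-0.567828414)/0.034419 = -5.029267
  sinθ=0.063846, cosθ=0.997960
  F = (M+m)·ẍ + m·l·cosθ·θ̈ − m·l·sinθ·θ̇² = 9.503806 + -0.675510 − 0.002771 = 8.825525
step 1→2:
  ẍ = (ẋ'−ẋ)/dt = (-0.112503909−-0.099910747)/0.034419 = -0.365878
  θ̈ = (θ̇'−θ̇)/dt = (-0.708176572−-0.740930740)/0.034419 = 0.951630
  sinθ=0.044331, cosθ=0.999017
  F = (M+m)·ẍ + m·l·cosθ·θ̈ − m·l·sinθ·θ̇² = -0.714551 + 0.127954 − 0.003276 = -0.589872
step 2→3:
  ẍ = (ẋ'−ẋ)/dt = (-0.016935675−-0.112503909)/0.034419 = 2.776613
  θ̈ = (θ̇'−θ̇)/dt = (-0.814216591−-0.708176572)/0.034419 = -3.080857
  sinθ=0.018842, cosθ=0.999822
  F = (M+m)·ẍ + m·l·cosθ·θ̈ − m·l·sinθ·θ̇² = 5.422655 + -0.414580 − 0.001272 = 5.006803
step 3→4:
  ẍ = (ẋ'−ẋ)/dt = (-0.036840292−-0.016935675)/0.034419 = -0.578303
  θ̈ = (θ̇'−θ̇)/dt = (-0.792772139−-0.814216591)/0.034419 = 0.623041
  sinθ=-0.005531, cosθ=0.999985
  F = (M+m)·ẍ + m·l·cosθ·θ̈ − m·l·sinθ·θ̇² = -1.129412 + 0.083854 − -0.000494 = -1.045064

F_0 = 8.825525 N
F_1 = -0.589872 N
F_2 = 5.006803 N
F_3 = -1.045064 N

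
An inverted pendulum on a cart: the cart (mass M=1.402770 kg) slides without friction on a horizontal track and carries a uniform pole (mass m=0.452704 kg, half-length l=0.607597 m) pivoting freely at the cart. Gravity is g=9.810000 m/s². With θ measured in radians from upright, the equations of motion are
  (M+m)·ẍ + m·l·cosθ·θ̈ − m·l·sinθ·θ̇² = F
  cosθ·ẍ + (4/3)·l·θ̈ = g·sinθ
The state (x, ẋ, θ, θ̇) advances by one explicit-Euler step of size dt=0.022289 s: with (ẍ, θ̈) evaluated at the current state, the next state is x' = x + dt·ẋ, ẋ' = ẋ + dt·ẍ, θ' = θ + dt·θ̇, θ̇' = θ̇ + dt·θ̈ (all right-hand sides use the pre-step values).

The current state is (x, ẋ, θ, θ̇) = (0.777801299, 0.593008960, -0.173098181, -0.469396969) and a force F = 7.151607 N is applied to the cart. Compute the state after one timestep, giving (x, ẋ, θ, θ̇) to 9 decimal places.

(0.791018876, 0.705566652, -0.183560570, -0.652745085)

sinθ=-0.172235052, cosθ=0.985055880
temp = (F + m·l·θ̇²·sinθ)/(M+m) = (7.151607 + -0.010438355)/1.855474 = 3.848703159
θ̈ = (g·sinθ − cosθ·temp)/(l·(4/3 − m·cos²θ/(M+m))) = -8.225946245
ẍ = temp − m·l·θ̈·cosθ/(M+m) = 5.049921112
Euler: x'=0.777801299+0.022289·0.593008960=0.791018876, ẋ'=0.593008960+0.022289·5.049921112=0.705566652
       θ'=-0.173098181+0.022289·-0.469396969=-0.183560570, θ̇'=-0.469396969+0.022289·-8.225946245=-0.652745085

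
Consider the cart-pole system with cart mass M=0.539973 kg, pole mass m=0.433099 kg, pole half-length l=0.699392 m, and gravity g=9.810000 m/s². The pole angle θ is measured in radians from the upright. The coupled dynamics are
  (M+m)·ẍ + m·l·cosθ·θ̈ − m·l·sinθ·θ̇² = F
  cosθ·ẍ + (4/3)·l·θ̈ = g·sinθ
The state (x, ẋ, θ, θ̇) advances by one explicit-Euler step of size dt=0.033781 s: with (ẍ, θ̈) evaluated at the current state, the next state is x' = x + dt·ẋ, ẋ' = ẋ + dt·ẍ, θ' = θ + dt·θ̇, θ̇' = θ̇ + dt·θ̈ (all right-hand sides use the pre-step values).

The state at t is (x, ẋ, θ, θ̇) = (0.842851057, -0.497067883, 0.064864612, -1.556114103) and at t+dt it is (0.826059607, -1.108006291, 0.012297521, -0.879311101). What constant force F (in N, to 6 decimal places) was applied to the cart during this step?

ẍ = (ẋ'−ẋ)/dt = (-1.108006291−-0.497067883)/0.033781 = -18.085267
θ̈ = (θ̇'−θ̇)/dt = (-0.879311101−-1.556114103)/0.033781 = 20.035020
sinθ=0.064819, cosθ=0.997897
F = (M+m)·ẍ + m·l·cosθ·θ̈ − m·l·sinθ·θ̇² = -17.598267 + 6.055965 − 0.047544 = -11.589846

F = -11.589846 N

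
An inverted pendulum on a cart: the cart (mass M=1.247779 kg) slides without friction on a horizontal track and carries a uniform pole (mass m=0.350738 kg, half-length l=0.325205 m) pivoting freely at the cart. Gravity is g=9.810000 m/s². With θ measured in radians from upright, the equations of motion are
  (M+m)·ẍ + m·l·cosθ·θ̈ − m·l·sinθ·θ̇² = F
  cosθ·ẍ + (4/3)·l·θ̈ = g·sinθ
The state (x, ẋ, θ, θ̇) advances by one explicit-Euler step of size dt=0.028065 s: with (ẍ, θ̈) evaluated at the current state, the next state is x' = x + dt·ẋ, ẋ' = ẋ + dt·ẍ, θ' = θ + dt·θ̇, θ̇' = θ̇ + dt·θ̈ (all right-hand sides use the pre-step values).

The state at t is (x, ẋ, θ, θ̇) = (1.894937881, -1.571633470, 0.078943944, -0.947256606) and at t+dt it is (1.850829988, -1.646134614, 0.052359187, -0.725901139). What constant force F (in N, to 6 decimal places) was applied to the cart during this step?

ẍ = (ẋ'−ẋ)/dt = (-1.646134614−-1.571633470)/0.028065 = -2.654593
θ̈ = (θ̇'−θ̇)/dt = (-0.725901139−-0.947256606)/0.028065 = 7.887243
sinθ=0.078862, cosθ=0.996886
F = (M+m)·ẍ + m·l·cosθ·θ̈ − m·l·sinθ·θ̇² = -4.243412 + 0.896831 − 0.008071 = -3.354652

F = -3.354652 N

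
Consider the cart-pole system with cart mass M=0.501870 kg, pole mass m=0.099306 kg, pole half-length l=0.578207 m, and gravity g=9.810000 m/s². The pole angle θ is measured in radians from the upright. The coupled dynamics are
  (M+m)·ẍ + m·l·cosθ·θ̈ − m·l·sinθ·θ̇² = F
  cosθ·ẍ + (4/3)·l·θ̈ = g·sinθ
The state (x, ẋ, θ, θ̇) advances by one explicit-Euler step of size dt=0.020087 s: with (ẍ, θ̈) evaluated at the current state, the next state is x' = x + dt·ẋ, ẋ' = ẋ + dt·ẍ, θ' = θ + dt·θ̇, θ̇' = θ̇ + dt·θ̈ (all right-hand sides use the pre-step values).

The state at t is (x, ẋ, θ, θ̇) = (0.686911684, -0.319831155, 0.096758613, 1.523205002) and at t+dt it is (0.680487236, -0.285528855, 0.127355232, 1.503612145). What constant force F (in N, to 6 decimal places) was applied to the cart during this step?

F = 0.958005 N

ẍ = (ẋ'−ẋ)/dt = (-0.285528855−-0.319831155)/0.020087 = 1.707687
θ̈ = (θ̇'−θ̇)/dt = (1.503612145−1.523205002)/0.020087 = -0.975400
sinθ=0.096608, cosθ=0.995323
F = (M+m)·ẍ + m·l·cosθ·θ̈ − m·l·sinθ·θ̇² = 1.026620 + -0.055745 − 0.012870 = 0.958005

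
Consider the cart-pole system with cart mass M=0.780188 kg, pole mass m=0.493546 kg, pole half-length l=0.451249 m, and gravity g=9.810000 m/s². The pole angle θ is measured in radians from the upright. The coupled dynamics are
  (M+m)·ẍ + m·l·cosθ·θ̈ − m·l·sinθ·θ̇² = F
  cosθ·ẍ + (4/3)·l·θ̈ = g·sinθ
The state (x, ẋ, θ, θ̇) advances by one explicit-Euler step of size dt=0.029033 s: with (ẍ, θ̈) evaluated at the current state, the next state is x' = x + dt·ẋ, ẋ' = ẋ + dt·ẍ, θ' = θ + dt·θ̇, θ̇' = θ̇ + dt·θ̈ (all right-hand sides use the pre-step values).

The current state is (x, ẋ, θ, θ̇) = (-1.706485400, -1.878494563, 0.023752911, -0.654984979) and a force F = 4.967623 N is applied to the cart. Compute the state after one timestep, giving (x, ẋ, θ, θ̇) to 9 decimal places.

(-1.761023733, -1.721612226, 0.004736732, -0.904415277)

sinθ=0.023750677, cosθ=0.999717913
temp = (F + m·l·θ̇²·sinθ)/(M+m) = (4.967623 + 0.002269251)/1.273734 = 3.901828993
θ̈ = (g·sinθ − cosθ·temp)/(l·(4/3 − m·cos²θ/(M+m))) = -8.591268495
ẍ = temp − m·l·θ̈·cosθ/(M+m) = 5.403586851
Euler: x'=-1.706485400+0.029033·-1.878494563=-1.761023733, ẋ'=-1.878494563+0.029033·5.403586851=-1.721612226
       θ'=0.023752911+0.029033·-0.654984979=0.004736732, θ̇'=-0.654984979+0.029033·-8.591268495=-0.904415277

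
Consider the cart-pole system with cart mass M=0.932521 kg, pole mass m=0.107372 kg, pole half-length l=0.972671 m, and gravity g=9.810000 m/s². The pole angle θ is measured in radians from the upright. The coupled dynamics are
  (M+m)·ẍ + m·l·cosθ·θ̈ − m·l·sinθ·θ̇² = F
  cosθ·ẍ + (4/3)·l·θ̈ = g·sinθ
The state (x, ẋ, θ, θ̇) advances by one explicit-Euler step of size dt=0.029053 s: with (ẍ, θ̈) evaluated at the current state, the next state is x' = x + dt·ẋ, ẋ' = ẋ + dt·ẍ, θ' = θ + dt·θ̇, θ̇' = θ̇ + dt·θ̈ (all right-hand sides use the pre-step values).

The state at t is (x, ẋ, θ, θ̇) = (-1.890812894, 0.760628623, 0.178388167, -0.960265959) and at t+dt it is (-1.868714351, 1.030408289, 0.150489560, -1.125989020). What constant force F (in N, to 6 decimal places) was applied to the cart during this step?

F = 9.052850 N

ẍ = (ẋ'−ẋ)/dt = (1.030408289−0.760628623)/0.029053 = 9.285777
θ̈ = (θ̇'−θ̇)/dt = (-1.125989020−-0.960265959)/0.029053 = -5.704163
sinθ=0.177444, cosθ=0.984131
F = (M+m)·ẍ + m·l·cosθ·θ̈ − m·l·sinθ·θ̇² = 9.656214 + -0.586276 − 0.017088 = 9.052850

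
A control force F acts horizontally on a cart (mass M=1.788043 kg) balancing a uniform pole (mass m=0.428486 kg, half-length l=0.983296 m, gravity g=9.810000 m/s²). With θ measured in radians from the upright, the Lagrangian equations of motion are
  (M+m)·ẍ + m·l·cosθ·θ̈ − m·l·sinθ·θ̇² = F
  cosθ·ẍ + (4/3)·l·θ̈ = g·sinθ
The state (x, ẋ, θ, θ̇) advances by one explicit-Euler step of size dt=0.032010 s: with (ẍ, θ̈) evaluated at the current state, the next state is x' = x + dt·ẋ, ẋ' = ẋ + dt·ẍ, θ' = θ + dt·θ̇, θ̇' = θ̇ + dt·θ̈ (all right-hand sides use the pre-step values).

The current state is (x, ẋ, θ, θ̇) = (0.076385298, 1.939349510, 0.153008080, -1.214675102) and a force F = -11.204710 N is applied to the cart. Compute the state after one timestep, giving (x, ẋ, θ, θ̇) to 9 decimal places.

(0.138463876, 1.744445157, 0.114126330, -1.031245582)

sinθ=0.152411754, cosθ=0.988317083
temp = (F + m·l·θ̇²·sinθ)/(M+m) = (-11.204710 + 0.094745727)/2.216529 = -5.012325250
θ̈ = (g·sinθ − cosθ·temp)/(l·(4/3 − m·cos²θ/(M+m))) = 5.730381752
ẍ = temp − m·l·θ̈·cosθ/(M+m) = -6.088858254
Euler: x'=0.076385298+0.032010·1.939349510=0.138463876, ẋ'=1.939349510+0.032010·-6.088858254=1.744445157
       θ'=0.153008080+0.032010·-1.214675102=0.114126330, θ̇'=-1.214675102+0.032010·5.730381752=-1.031245582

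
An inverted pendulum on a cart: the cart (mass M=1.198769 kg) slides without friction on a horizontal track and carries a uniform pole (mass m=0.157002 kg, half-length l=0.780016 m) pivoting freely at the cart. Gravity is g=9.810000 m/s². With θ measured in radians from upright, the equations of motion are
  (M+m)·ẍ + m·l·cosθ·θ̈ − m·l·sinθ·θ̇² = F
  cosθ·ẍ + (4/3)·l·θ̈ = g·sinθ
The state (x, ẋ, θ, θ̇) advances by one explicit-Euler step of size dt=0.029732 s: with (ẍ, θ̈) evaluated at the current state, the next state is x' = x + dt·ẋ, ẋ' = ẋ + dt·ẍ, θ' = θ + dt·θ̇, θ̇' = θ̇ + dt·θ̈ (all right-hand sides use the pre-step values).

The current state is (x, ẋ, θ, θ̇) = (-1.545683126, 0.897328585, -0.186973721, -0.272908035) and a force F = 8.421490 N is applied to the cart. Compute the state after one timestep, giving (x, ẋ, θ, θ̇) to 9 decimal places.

(-1.519003753, 1.103924426, -0.195087823, -0.520222907)

sinθ=-0.185886216, cosθ=0.982571277
temp = (F + m·l·θ̇²·sinθ)/(M+m) = (8.421490 + -0.001695464)/1.355771 = 6.210336802
θ̈ = (g·sinθ − cosθ·temp)/(l·(4/3 − m·cos²θ/(M+m))) = -8.318137778
ẍ = temp − m·l·θ̈·cosθ/(M+m) = 6.948602227
Euler: x'=-1.545683126+0.029732·0.897328585=-1.519003753, ẋ'=0.897328585+0.029732·6.948602227=1.103924426
       θ'=-0.186973721+0.029732·-0.272908035=-0.195087823, θ̇'=-0.272908035+0.029732·-8.318137778=-0.520222907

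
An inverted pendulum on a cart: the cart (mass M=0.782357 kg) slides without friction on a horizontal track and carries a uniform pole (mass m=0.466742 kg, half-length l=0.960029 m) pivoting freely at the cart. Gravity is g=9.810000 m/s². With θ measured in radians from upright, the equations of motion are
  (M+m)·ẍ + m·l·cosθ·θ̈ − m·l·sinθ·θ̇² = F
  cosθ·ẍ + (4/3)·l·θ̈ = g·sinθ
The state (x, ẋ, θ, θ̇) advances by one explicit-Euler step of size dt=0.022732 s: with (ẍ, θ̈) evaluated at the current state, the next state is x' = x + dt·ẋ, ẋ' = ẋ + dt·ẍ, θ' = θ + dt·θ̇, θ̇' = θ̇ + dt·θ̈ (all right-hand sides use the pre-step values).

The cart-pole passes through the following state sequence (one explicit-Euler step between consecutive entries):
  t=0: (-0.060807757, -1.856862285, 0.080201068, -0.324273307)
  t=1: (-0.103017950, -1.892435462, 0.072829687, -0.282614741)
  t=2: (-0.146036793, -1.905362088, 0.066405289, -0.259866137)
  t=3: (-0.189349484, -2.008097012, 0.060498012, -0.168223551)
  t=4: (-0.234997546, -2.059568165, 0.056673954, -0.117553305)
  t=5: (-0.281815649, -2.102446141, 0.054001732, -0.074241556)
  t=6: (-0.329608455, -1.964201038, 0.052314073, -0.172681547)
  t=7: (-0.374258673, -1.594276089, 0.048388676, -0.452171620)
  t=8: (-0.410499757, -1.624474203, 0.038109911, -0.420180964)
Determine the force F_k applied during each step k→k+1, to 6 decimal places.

F_0 = -1.139962 N
F_1 = -0.265684 N
F_2 = -3.844734 N
F_3 = -1.832083 N
F_4 = -1.504073 N
F_5 = 5.658698 N
F_6 = 14.824599 N
F_7 = -1.033934 N

step 0→1:
  ẍ = (ẋ'−ẋ)/dt = (-1.892435462−-1.856862285)/0.022732 = -1.564894
  θ̈ = (θ̇'−θ̇)/dt = (-0.282614741−-0.324273307)/0.022732 = 1.832596
  sinθ=0.080115, cosθ=0.996786
  F = (M+m)·ẍ + m·l·cosθ·θ̈ − m·l·sinθ·θ̇² = -1.954708 + 0.818521 − 0.003775 = -1.139962
step 1→2:
  ẍ = (ẋ'−ẋ)/dt = (-1.905362088−-1.892435462)/0.022732 = -0.568653
  θ̈ = (θ̇'−θ̇)/dt = (-0.259866137−-0.282614741)/0.022732 = 1.000730
  sinθ=0.072765, cosθ=0.997349
  F = (M+m)·ẍ + m·l·cosθ·θ̈ − m·l·sinθ·θ̇² = -0.710304 + 0.447224 − 0.002604 = -0.265684
step 2→3:
  ẍ = (ẋ'−ẋ)/dt = (-2.008097012−-1.905362088)/0.022732 = -4.519397
  θ̈ = (θ̇'−θ̇)/dt = (-0.168223551−-0.259866137)/0.022732 = 4.031435
  sinθ=0.066356, cosθ=0.997796
  F = (M+m)·ẍ + m·l·cosθ·θ̈ − m·l·sinθ·θ̇² = -5.645174 + 1.802448 − 0.002008 = -3.844734
step 3→4:
  ẍ = (ẋ'−ẋ)/dt = (-2.059568165−-2.008097012)/0.022732 = -2.264260
  θ̈ = (θ̇'−θ̇)/dt = (-0.117553305−-0.168223551)/0.022732 = 2.229027
  sinθ=0.060461, cosθ=0.998171
  F = (M+m)·ẍ + m·l·cosθ·θ̈ − m·l·sinθ·θ̇² = -2.828285 + 0.996968 − 0.000767 = -1.832083
step 4→5:
  ẍ = (ẋ'−ẋ)/dt = (-2.102446141−-2.059568165)/0.022732 = -1.886239
  θ̈ = (θ̇'−θ̇)/dt = (-0.074241556−-0.117553305)/0.022732 = 1.905321
  sinθ=0.056644, cosθ=0.998394
  F = (M+m)·ẍ + m·l·cosθ·θ̈ − m·l·sinθ·θ̇² = -2.356099 + 0.852377 − 0.000351 = -1.504073
step 5→6:
  ẍ = (ẋ'−ẋ)/dt = (-1.964201038−-2.102446141)/0.022732 = 6.081520
  θ̈ = (θ̇'−θ̇)/dt = (-0.172681547−-0.074241556)/0.022732 = -4.330459
  sinθ=0.053975, cosθ=0.998542
  F = (M+m)·ẍ + m·l·cosθ·θ̈ − m·l·sinθ·θ̇² = 7.596420 + -1.937589 − 0.000133 = 5.658698
step 6→7:
  ẍ = (ẋ'−ẋ)/dt = (-1.594276089−-1.964201038)/0.022732 = 16.273313
  θ̈ = (θ̇'−θ̇)/dt = (-0.452171620−-0.172681547)/0.022732 = -12.295006
  sinθ=0.052290, cosθ=0.998632
  F = (M+m)·ẍ + m·l·cosθ·θ̈ − m·l·sinθ·θ̇² = 20.326979 + -5.501681 − 0.000699 = 14.824599
step 7→8:
  ẍ = (ẋ'−ẋ)/dt = (-1.624474203−-1.594276089)/0.022732 = -1.328441
  θ̈ = (θ̇'−θ̇)/dt = (-0.420180964−-0.452171620)/0.022732 = 1.407296
  sinθ=0.048370, cosθ=0.998829
  F = (M+m)·ẍ + m·l·cosθ·θ̈ − m·l·sinθ·θ̇² = -1.659354 + 0.629851 − 0.004431 = -1.033934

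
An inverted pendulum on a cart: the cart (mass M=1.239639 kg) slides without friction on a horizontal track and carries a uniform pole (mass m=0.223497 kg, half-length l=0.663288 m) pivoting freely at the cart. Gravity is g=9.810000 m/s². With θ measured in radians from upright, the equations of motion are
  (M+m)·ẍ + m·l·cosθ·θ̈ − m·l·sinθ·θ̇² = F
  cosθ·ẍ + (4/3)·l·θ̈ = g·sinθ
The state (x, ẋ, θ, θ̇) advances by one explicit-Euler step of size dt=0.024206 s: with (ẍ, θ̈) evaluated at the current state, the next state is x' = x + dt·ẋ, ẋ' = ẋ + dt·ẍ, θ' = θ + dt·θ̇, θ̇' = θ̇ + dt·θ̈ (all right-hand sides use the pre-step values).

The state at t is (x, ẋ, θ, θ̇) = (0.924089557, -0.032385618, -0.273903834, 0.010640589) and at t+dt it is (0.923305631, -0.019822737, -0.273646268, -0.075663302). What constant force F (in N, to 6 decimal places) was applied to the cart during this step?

ẍ = (ẋ'−ẋ)/dt = (-0.019822737−-0.032385618)/0.024206 = 0.518999
θ̈ = (θ̇'−θ̇)/dt = (-0.075663302−0.010640589)/0.024206 = -3.565392
sinθ=-0.270492, cosθ=0.962722
F = (M+m)·ẍ + m·l·cosθ·θ̈ − m·l·sinθ·θ̇² = 0.759366 + -0.508841 − -0.000005 = 0.250529

F = 0.250529 N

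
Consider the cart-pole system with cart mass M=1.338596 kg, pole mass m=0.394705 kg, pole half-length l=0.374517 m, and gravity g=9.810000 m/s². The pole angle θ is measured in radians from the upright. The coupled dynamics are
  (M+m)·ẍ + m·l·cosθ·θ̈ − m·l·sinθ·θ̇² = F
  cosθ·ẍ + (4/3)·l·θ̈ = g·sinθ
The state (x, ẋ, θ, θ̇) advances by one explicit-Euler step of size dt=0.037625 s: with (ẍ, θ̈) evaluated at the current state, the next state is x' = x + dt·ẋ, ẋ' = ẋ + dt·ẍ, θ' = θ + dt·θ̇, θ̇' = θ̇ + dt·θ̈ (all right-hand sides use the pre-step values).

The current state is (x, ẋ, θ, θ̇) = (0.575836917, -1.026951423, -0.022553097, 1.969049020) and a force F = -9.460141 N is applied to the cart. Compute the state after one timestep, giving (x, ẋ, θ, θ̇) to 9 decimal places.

sinθ=-0.022551185, cosθ=0.999745690
temp = (F + m·l·θ̇²·sinθ)/(M+m) = (-9.460141 + -0.012924882)/1.733301 = -5.465332266
θ̈ = (g·sinθ − cosθ·temp)/(l·(4/3 − m·cos²θ/(M+m))) = 12.660051052
ẍ = temp − m·l·θ̈·cosθ/(M+m) = -6.544763980
Euler: x'=0.575836917+0.037625·-1.026951423=0.537197870, ẋ'=-1.026951423+0.037625·-6.544763980=-1.273198168
       θ'=-0.022553097+0.037625·1.969049020=0.051532372, θ̇'=1.969049020+0.037625·12.660051052=2.445383441

(0.537197870, -1.273198168, 0.051532372, 2.445383441)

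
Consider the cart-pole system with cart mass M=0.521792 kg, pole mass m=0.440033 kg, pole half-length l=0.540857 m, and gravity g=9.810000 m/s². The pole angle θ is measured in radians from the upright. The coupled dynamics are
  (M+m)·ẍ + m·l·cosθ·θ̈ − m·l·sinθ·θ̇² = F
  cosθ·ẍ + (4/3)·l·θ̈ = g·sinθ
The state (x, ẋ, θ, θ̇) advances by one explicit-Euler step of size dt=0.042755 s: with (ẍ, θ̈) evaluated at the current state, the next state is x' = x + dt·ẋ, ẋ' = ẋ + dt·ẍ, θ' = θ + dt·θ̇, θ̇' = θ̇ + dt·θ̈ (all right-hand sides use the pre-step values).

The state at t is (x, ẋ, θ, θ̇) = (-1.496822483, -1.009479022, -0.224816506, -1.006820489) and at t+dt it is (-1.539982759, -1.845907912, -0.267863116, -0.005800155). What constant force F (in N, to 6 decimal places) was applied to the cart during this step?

F = -13.330751 N

ẍ = (ẋ'−ẋ)/dt = (-1.845907912−-1.009479022)/0.042755 = -19.563300
θ̈ = (θ̇'−θ̇)/dt = (-0.005800155−-1.006820489)/0.042755 = 23.412942
sinθ=-0.222927, cosθ=0.974835
F = (M+m)·ẍ + m·l·cosθ·θ̈ − m·l·sinθ·θ̇² = -18.816471 + 5.431938 − -0.053782 = -13.330751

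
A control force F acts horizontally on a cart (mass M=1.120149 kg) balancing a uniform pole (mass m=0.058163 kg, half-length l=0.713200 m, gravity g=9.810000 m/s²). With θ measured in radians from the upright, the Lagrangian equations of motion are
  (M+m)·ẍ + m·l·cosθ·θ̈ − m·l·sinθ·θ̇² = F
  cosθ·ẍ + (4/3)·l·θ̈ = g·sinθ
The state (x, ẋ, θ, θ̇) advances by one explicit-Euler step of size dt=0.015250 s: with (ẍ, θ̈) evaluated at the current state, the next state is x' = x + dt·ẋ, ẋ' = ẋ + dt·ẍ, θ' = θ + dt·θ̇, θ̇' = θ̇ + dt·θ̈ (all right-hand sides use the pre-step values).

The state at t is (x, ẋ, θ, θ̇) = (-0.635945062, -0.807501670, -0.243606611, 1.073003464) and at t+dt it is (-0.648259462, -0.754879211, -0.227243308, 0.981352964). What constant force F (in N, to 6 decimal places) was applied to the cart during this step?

ẍ = (ẋ'−ẋ)/dt = (-0.754879211−-0.807501670)/0.015250 = 3.450653
θ̈ = (θ̇'−θ̇)/dt = (0.981352964−1.073003464)/0.015250 = -6.009869
sinθ=-0.241204, cosθ=0.970474
F = (M+m)·ẍ + m·l·cosθ·θ̈ − m·l·sinθ·θ̇² = 4.065946 + -0.241940 − -0.011520 = 3.835526

F = 3.835526 N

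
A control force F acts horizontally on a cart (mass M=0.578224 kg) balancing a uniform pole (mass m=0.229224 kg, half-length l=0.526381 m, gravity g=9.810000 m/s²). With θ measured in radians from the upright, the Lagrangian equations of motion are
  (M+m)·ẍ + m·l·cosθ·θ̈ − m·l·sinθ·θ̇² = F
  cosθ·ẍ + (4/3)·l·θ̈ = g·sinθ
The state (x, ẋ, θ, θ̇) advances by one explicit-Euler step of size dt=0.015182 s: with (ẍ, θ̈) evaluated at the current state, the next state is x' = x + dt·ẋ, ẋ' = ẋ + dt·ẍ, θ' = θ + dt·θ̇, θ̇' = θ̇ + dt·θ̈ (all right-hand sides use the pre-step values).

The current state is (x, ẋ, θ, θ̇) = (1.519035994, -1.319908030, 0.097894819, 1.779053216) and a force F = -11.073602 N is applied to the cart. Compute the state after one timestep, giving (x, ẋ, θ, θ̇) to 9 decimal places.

(1.498997150, -1.586779853, 0.124904405, 2.178218656)

sinθ=0.097738533, cosθ=0.995212128
temp = (F + m·l·θ̇²·sinθ)/(M+m) = (-11.073602 + 0.037325358)/0.807448 = -13.668095830
θ̈ = (g·sinθ − cosθ·temp)/(l·(4/3 − m·cos²θ/(M+m))) = 26.292019474
ẍ = temp − m·l·θ̈·cosθ/(M+m) = -17.578173042
Euler: x'=1.519035994+0.015182·-1.319908030=1.498997150, ẋ'=-1.319908030+0.015182·-17.578173042=-1.586779853
       θ'=0.097894819+0.015182·1.779053216=0.124904405, θ̇'=1.779053216+0.015182·26.292019474=2.178218656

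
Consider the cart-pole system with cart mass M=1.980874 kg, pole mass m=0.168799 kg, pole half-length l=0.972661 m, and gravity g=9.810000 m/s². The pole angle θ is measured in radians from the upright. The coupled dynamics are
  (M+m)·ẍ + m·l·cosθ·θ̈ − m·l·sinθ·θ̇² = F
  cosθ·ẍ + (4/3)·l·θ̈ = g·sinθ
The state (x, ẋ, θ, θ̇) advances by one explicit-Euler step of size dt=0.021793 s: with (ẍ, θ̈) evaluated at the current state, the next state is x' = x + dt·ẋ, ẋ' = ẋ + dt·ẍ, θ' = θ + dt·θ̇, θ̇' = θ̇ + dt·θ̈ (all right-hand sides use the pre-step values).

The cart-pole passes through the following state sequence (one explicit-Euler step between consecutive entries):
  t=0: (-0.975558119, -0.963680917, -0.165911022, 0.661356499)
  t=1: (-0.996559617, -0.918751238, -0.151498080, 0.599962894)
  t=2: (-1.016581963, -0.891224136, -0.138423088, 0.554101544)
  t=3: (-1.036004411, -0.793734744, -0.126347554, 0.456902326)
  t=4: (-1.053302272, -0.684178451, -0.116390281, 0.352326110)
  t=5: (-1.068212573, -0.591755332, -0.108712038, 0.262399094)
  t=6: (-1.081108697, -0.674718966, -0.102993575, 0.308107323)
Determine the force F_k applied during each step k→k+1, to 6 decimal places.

step 0→1:
  ẍ = (ẋ'−ẋ)/dt = (-0.918751238−-0.963680917)/0.021793 = 2.061656
  θ̈ = (θ̇'−θ̇)/dt = (0.599962894−0.661356499)/0.021793 = -2.817125
  sinθ=-0.165151, cosθ=0.986268
  F = (M+m)·ẍ + m·l·cosθ·θ̈ − m·l·sinθ·θ̇² = 4.431887 + -0.456176 − -0.011860 = 3.987571
step 1→2:
  ẍ = (ẋ'−ẋ)/dt = (-0.891224136−-0.918751238)/0.021793 = 1.263117
  θ̈ = (θ̇'−θ̇)/dt = (0.554101544−0.599962894)/0.021793 = -2.104407
  sinθ=-0.150919, cosθ=0.988546
  F = (M+m)·ẍ + m·l·cosθ·θ̈ − m·l·sinθ·θ̇² = 2.715288 + -0.341553 − -0.008919 = 2.382654
step 2→3:
  ẍ = (ẋ'−ẋ)/dt = (-0.793734744−-0.891224136)/0.021793 = 4.473427
  θ̈ = (θ̇'−θ̇)/dt = (0.456902326−0.554101544)/0.021793 = -4.460112
  sinθ=-0.137981, cosθ=0.990435
  F = (M+m)·ẍ + m·l·cosθ·θ̈ − m·l·sinθ·θ̇² = 9.616405 + -0.725276 − -0.006956 = 8.898085
step 3→4:
  ẍ = (ẋ'−ẋ)/dt = (-0.684178451−-0.793734744)/0.021793 = 5.027132
  θ̈ = (θ̇'−θ̇)/dt = (0.352326110−0.456902326)/0.021793 = -4.798615
  sinθ=-0.126012, cosθ=0.992029
  F = (M+m)·ẍ + m·l·cosθ·θ̈ − m·l·sinθ·θ̇² = 10.806691 + -0.781577 − -0.004319 = 10.029433
step 4→5:
  ẍ = (ẋ'−ẋ)/dt = (-0.591755332−-0.684178451)/0.021793 = 4.240954
  θ̈ = (θ̇'−θ̇)/dt = (0.262399094−0.352326110)/0.021793 = -4.126417
  sinθ=-0.116128, cosθ=0.993234
  F = (M+m)·ẍ + m·l·cosθ·θ̈ − m·l·sinθ·θ̇² = 9.116665 + -0.672909 − -0.002367 = 8.446123
step 5→6:
  ẍ = (ẋ'−ẋ)/dt = (-0.674718966−-0.591755332)/0.021793 = -3.806894
  θ̈ = (θ̇'−θ̇)/dt = (0.308107323−0.262399094)/0.021793 = 2.097381
  sinθ=-0.108498, cosθ=0.994097
  F = (M+m)·ẍ + m·l·cosθ·θ̈ − m·l·sinθ·θ̇² = -8.183577 + 0.342324 − -0.001227 = -7.840026

F_0 = 3.987571 N
F_1 = 2.382654 N
F_2 = 8.898085 N
F_3 = 10.029433 N
F_4 = 8.446123 N
F_5 = -7.840026 N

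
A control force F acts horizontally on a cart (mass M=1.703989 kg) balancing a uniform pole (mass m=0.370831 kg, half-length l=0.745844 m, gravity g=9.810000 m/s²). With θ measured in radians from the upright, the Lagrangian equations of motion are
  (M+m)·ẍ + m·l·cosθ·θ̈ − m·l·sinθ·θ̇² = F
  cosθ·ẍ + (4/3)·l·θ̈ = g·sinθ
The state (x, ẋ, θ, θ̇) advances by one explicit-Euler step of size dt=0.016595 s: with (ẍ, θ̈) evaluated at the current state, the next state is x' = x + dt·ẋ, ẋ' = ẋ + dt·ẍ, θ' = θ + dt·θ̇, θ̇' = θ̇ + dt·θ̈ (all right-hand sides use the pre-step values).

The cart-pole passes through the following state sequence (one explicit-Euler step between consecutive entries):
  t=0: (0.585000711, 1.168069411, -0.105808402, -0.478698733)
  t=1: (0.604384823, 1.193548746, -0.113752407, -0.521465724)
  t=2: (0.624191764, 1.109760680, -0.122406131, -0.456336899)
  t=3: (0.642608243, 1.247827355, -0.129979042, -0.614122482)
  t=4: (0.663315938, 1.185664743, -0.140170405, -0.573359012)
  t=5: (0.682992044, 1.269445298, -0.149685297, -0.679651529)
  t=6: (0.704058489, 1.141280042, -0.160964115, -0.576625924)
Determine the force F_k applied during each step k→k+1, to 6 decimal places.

F_0 = 2.483500 N
F_1 = -9.388758 N
F_2 = 14.658998 N
F_3 = -7.084816 N
F_4 = 8.733360 N
F_5 = -14.307156 N

step 0→1:
  ẍ = (ẋ'−ẋ)/dt = (1.193548746−1.168069411)/0.016595 = 1.535362
  θ̈ = (θ̇'−θ̇)/dt = (-0.521465724−-0.478698733)/0.016595 = -2.577101
  sinθ=-0.105611, cosθ=0.994408
  F = (M+m)·ẍ + m·l·cosθ·θ̈ − m·l·sinθ·θ̇² = 3.185600 + -0.708794 − -0.006694 = 2.483500
step 1→2:
  ẍ = (ẋ'−ẋ)/dt = (1.109760680−1.193548746)/0.016595 = -5.048995
  θ̈ = (θ̇'−θ̇)/dt = (-0.456336899−-0.521465724)/0.016595 = 3.924605
  sinθ=-0.113507, cosθ=0.993537
  F = (M+m)·ẍ + m·l·cosθ·θ̈ − m·l·sinθ·θ̇² = -10.475755 + 1.078460 − -0.008537 = -9.388758
step 2→3:
  ẍ = (ẋ'−ẋ)/dt = (1.247827355−1.109760680)/0.016595 = 8.319776
  θ̈ = (θ̇'−θ̇)/dt = (-0.614122482−-0.456336899)/0.016595 = -9.508019
  sinθ=-0.122101, cosθ=0.992518
  F = (M+m)·ẍ + m·l·cosθ·θ̈ − m·l·sinθ·θ̇² = 17.262037 + -2.610071 − -0.007033 = 14.658998
step 3→4:
  ẍ = (ẋ'−ẋ)/dt = (1.185664743−1.247827355)/0.016595 = -3.745864
  θ̈ = (θ̇'−θ̇)/dt = (-0.573359012−-0.614122482)/0.016595 = 2.456371
  sinθ=-0.129613, cosθ=0.991565
  F = (M+m)·ẍ + m·l·cosθ·θ̈ − m·l·sinθ·θ̇² = -7.771993 + 0.673657 − -0.013520 = -7.084816
step 4→5:
  ẍ = (ẋ'−ẋ)/dt = (1.269445298−1.185664743)/0.016595 = 5.048542
  θ̈ = (θ̇'−θ̇)/dt = (-0.679651529−-0.573359012)/0.016595 = -6.405093
  sinθ=-0.139712, cosθ=0.990192
  F = (M+m)·ẍ + m·l·cosθ·θ̈ − m·l·sinθ·θ̇² = 10.474816 + -1.754159 − -0.012703 = 8.733360
step 5→6:
  ẍ = (ẋ'−ẋ)/dt = (1.141280042−1.269445298)/0.016595 = -7.723125
  θ̈ = (θ̇'−θ̇)/dt = (-0.576625924−-0.679651529)/0.016595 = 6.208232
  sinθ=-0.149127, cosθ=0.988818
  F = (M+m)·ẍ + m·l·cosθ·θ̈ − m·l·sinθ·θ̇² = -16.024094 + 1.697885 − -0.019053 = -14.307156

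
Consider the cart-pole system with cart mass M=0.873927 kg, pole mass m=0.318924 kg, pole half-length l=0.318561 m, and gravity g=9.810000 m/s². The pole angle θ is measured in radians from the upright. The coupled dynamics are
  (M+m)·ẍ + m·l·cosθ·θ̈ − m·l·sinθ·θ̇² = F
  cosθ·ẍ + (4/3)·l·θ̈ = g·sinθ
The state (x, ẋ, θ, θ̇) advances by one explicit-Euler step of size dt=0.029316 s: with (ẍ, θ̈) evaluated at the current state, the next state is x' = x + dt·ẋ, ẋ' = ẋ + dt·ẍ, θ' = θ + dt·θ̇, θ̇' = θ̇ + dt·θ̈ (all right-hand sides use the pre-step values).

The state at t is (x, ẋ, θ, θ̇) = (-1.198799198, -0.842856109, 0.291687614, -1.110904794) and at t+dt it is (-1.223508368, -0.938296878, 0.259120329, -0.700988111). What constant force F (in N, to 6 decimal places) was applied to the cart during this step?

ẍ = (ẋ'−ẋ)/dt = (-0.938296878−-0.842856109)/0.029316 = -3.255586
θ̈ = (θ̇'−θ̇)/dt = (-0.700988111−-1.110904794)/0.029316 = 13.982695
sinθ=0.287569, cosθ=0.957760
F = (M+m)·ẍ + m·l·cosθ·θ̈ − m·l·sinθ·θ̇² = -3.883429 + 1.360590 − 0.036056 = -2.558895

F = -2.558895 N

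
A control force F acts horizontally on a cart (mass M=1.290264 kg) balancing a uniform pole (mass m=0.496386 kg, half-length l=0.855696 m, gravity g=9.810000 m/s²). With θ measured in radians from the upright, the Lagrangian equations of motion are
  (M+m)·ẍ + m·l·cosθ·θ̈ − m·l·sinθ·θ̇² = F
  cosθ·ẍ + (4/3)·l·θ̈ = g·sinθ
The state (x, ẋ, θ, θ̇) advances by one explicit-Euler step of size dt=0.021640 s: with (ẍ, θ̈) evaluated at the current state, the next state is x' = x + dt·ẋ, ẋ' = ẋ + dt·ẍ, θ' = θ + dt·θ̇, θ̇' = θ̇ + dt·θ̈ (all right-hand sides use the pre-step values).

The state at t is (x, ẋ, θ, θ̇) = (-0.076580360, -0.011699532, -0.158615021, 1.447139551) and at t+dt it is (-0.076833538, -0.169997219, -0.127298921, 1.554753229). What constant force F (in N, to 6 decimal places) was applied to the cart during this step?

F = -10.843179 N

ẍ = (ẋ'−ẋ)/dt = (-0.169997219−-0.011699532)/0.021640 = -7.315050
θ̈ = (θ̇'−θ̇)/dt = (1.554753229−1.447139551)/0.021640 = 4.972906
sinθ=-0.157951, cosθ=0.987447
F = (M+m)·ẍ + m·l·cosθ·θ̈ − m·l·sinθ·θ̇² = -13.069434 + 2.085754 − -0.140502 = -10.843179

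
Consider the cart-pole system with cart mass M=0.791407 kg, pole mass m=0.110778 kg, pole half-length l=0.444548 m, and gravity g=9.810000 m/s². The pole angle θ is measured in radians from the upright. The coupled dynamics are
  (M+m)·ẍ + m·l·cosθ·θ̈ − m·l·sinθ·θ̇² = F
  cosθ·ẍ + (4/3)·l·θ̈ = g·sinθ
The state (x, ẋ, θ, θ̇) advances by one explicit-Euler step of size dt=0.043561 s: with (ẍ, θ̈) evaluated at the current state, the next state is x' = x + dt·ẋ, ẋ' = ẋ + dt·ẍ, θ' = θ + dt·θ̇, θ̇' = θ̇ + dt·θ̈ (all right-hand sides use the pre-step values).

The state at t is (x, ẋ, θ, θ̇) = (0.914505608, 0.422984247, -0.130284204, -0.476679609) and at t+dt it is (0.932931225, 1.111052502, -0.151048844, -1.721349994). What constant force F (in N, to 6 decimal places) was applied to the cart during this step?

ẍ = (ẋ'−ẋ)/dt = (1.111052502−0.422984247)/0.043561 = 15.795511
θ̈ = (θ̇'−θ̇)/dt = (-1.721349994−-0.476679609)/0.043561 = -28.573044
sinθ=-0.129916, cosθ=0.991525
F = (M+m)·ẍ + m·l·cosθ·θ̈ − m·l·sinθ·θ̇² = 14.250473 + -1.395187 − -0.001454 = 12.856740

F = 12.856740 N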